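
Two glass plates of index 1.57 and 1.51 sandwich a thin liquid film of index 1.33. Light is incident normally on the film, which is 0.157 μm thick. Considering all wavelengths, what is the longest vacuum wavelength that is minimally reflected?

Ray reflecting at the top interface goes from n = 1.57 toward n = 1.33: no phase shift.
Ray reflecting at the bottom interface goes from n = 1.33 toward n = 1.51: a half-wave phase shift.
Net: one phase inversion between the two reflected rays.
With one net inversion, destructive interference in reflection requires 2 n t = m λ.
λ = 2 n t / m. The longest wavelength is m = 1: λ = 2 × 1.33 × 157 / 1.00 = 418 nm.

418 nm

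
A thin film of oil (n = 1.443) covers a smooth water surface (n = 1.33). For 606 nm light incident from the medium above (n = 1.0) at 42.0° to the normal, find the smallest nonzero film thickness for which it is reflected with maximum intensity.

Top surface (1.0 → 1.443): reflection off a higher-index medium gives a half-wave phase shift.
At the lower boundary (n = 1.443 to n = 1.33) the reflected ray undergoes no phase shift.
Exactly one π shift → a net half-wave offset.
So the condition for constructive reflection is 2 n t cos θ_r = (m + ½) λ.
Snell's law: 1.0 sin 42.0° = 1.443 sin θ_r → sin θ_r = 0.464, cos θ_r = 0.886.
Minimum at m = 0: t = λ / (4 n cos θ_r) = 606 / (4 × 1.443 × 0.886) = 119 nm.

119 nm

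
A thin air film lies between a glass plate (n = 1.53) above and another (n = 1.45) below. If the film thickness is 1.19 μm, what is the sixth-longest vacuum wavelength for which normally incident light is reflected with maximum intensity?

433 nm

At the upper boundary (n = 1.53 to n = 1.0) the reflected ray undergoes no phase shift.
Bottom surface (1.0 → 1.45): reflection off a higher-index medium gives a half-wave phase shift.
The two reflections differ by half a wavelength.
For bright reflection here: 2 n t = (m + ½) λ.
λ = 2 n t / (m + ½). The sixth-longest wavelength is m = 5: λ = 2 × 1.0 × 1190 / 5.50 = 433 nm.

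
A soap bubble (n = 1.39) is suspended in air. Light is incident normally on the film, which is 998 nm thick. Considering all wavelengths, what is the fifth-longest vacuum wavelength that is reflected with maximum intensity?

617 nm

Ray reflecting at the top interface goes from n = 1.0 toward n = 1.39: a half-wave phase shift.
Ray reflecting at the bottom interface goes from n = 1.39 toward n = 1.0: no phase shift.
Net: one phase inversion between the two reflected rays.
So the condition for constructive reflection is 2 n t = (m + ½) λ.
λ = 2 n t / (m + ½). The fifth-longest wavelength is m = 4: λ = 2 × 1.39 × 998 / 4.50 = 617 nm.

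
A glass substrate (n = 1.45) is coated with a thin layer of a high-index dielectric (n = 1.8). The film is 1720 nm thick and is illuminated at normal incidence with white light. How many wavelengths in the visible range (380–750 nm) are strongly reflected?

Top surface (1.0 → 1.8): reflection off a higher-index medium gives a half-wave phase shift.
At the lower boundary (n = 1.8 to n = 1.45) the reflected ray undergoes no phase shift.
The two reflections differ by half a wavelength.
So the condition for constructive reflection is 2 n t = (m + ½) λ.
λ = 2 n t / (m + ½) = 6192 / (m + ½) nm.
m=7: 826 nm (IR); m=8: 728 nm (visible); m=9: 652 nm (visible); m=10: 590 nm (visible); m=11: 538 nm (visible); m=12: 495 nm (visible); m=13: 459 nm (visible); m=14: 427 nm (visible); m=15: 399 nm (visible); m=16: 375 nm (UV).

8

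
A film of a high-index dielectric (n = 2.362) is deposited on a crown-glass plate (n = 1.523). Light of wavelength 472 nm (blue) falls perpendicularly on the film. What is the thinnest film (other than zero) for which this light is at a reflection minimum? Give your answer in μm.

0.0999 μm

At the upper boundary (n = 1.0 to n = 2.362) the reflected ray undergoes a half-wave phase shift.
Ray reflecting at the bottom interface goes from n = 2.362 toward n = 1.523: no phase shift.
Net: one phase inversion between the two reflected rays.
So the condition for destructive reflection is 2 n t = m λ.
Minimum nonzero at m = 1: t = λ / (2 n) = 472 / (2 × 2.362) = 99.9 nm.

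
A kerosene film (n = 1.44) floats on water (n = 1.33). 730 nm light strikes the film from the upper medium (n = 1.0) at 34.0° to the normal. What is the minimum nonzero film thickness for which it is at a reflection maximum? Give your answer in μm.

0.138 μm

Top surface (1.0 → 1.44): reflection off a higher-index medium gives a half-wave phase shift.
At the lower boundary (n = 1.44 to n = 1.33) the reflected ray undergoes no phase shift.
The two reflections differ by half a wavelength.
For bright reflection here: 2 n t cos θ_r = (m + ½) λ.
Snell's law: 1.0 sin 34.0° = 1.44 sin θ_r → sin θ_r = 0.388, cos θ_r = 0.922.
Minimum at m = 0: t = λ / (4 n cos θ_r) = 730 / (4 × 1.44 × 0.922) = 138 nm.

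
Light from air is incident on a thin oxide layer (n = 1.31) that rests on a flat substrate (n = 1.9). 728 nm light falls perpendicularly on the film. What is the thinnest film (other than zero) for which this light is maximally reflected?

Top surface (1.0 → 1.31): reflection off a higher-index medium gives a half-wave phase shift.
At the lower boundary (n = 1.31 to n = 1.9) the reflected ray undergoes a half-wave phase shift.
Zero or two π shifts → no net half-wave offset.
So the condition for constructive reflection is 2 n t = m λ.
Minimum nonzero at m = 1: t = λ / (2 n) = 728 / (2 × 1.31) = 278 nm.

278 nm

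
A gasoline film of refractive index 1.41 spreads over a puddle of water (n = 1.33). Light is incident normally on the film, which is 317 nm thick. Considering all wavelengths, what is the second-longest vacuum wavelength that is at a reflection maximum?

596 nm

At the upper boundary (n = 1.0 to n = 1.41) the reflected ray undergoes a half-wave phase shift.
At the lower boundary (n = 1.41 to n = 1.33) the reflected ray undergoes no phase shift.
Net: one phase inversion between the two reflected rays.
For bright reflection here: 2 n t = (m + ½) λ.
λ = 2 n t / (m + ½). The second-longest wavelength is m = 1: λ = 2 × 1.41 × 317 / 1.50 = 596 nm.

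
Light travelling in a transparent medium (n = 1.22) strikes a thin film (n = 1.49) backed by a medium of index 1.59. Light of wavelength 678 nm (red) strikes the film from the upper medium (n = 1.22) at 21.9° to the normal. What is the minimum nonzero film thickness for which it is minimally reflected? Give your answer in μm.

Ray reflecting at the top interface goes from n = 1.22 toward n = 1.49: a half-wave phase shift.
Bottom surface (1.49 → 1.59): reflection off a higher-index medium gives a half-wave phase shift.
The two reflections carry the same phase change, so no net offset.
So the condition for destructive reflection is 2 n t cos θ_r = (m + ½) λ.
Snell's law: 1.22 sin 21.9° = 1.49 sin θ_r → sin θ_r = 0.305, cos θ_r = 0.952.
Minimum at m = 0: t = λ / (4 n cos θ_r) = 678 / (4 × 1.49 × 0.952) = 119 nm.

0.119 μm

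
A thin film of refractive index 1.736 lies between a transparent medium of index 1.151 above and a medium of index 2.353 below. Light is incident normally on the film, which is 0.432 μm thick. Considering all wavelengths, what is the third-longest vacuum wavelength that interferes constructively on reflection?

500 nm

At the upper boundary (n = 1.151 to n = 1.736) the reflected ray undergoes a half-wave phase shift.
At the lower boundary (n = 1.736 to n = 2.353) the reflected ray undergoes a half-wave phase shift.
The two reflections carry the same phase change, so no net offset.
With no net inversion, constructive interference in reflection requires 2 n t = m λ.
λ = 2 n t / m. The third-longest wavelength is m = 3: λ = 2 × 1.736 × 432 / 3.00 = 500 nm.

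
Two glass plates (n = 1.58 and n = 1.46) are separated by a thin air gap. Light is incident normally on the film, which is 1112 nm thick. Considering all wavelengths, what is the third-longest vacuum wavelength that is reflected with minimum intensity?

Ray reflecting at the top interface goes from n = 1.58 toward n = 1.0: no phase shift.
Bottom surface (1.0 → 1.46): reflection off a higher-index medium gives a half-wave phase shift.
The two reflections differ by half a wavelength.
So the condition for destructive reflection is 2 n t = m λ.
λ = 2 n t / m. The third-longest wavelength is m = 3: λ = 2 × 1.0 × 1112 / 3.00 = 741 nm.

741 nm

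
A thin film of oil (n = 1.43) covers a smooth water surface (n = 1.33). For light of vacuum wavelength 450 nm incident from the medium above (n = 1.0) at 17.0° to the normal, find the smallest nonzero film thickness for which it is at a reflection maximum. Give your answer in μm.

Top surface (1.0 → 1.43): reflection off a higher-index medium gives a half-wave phase shift.
Bottom surface (1.43 → 1.33): reflection off a lower-index medium gives no phase shift.
The two reflections differ by half a wavelength.
For maximum reflection here: 2 n t cos θ_r = (m + ½) λ.
Snell's law: 1.0 sin 17.0° = 1.43 sin θ_r → sin θ_r = 0.204, cos θ_r = 0.979.
Minimum at m = 0: t = λ / (4 n cos θ_r) = 450 / (4 × 1.43 × 0.979) = 80.4 nm.

0.0804 μm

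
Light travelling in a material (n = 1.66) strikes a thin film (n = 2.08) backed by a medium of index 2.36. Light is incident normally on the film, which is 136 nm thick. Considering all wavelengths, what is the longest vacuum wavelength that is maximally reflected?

At the upper boundary (n = 1.66 to n = 2.08) the reflected ray undergoes a half-wave phase shift.
At the lower boundary (n = 2.08 to n = 2.36) the reflected ray undergoes a half-wave phase shift.
The two reflections carry the same phase change, so no net offset.
So the condition for constructive reflection is 2 n t = m λ.
λ = 2 n t / m. The longest wavelength is m = 1: λ = 2 × 2.08 × 136 / 1.00 = 566 nm.

566 nm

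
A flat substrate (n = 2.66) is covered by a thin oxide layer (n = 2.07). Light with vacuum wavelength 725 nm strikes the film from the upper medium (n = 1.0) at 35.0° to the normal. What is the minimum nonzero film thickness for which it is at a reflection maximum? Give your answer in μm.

0.182 μm

Top surface (1.0 → 2.07): reflection off a higher-index medium gives a half-wave phase shift.
At the lower boundary (n = 2.07 to n = 2.66) the reflected ray undergoes a half-wave phase shift.
The two reflections carry the same phase change, so no net offset.
So the condition for constructive reflection is 2 n t cos θ_r = m λ.
Snell's law: 1.0 sin 35.0° = 2.07 sin θ_r → sin θ_r = 0.277, cos θ_r = 0.961.
Minimum nonzero at m = 1: t = λ / (2 n cos θ_r) = 725 / (2 × 2.07 × 0.961) = 182 nm.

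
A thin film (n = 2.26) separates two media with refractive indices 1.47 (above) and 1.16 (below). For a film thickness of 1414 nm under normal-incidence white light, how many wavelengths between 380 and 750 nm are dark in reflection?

Ray reflecting at the top interface goes from n = 1.47 toward n = 2.26: a half-wave phase shift.
Bottom surface (2.26 → 1.16): reflection off a lower-index medium gives no phase shift.
Exactly one π shift → a net half-wave offset.
For weak reflection here: 2 n t = m λ.
λ = 2 n t / m = 6391 / m nm.
m=8: 799 nm (IR); m=9: 710 nm (visible); m=10: 639 nm (visible); m=11: 581 nm (visible); m=12: 533 nm (visible); m=13: 492 nm (visible); m=14: 457 nm (visible); m=15: 426 nm (visible); m=16: 399 nm (visible); m=17: 376 nm (UV).

8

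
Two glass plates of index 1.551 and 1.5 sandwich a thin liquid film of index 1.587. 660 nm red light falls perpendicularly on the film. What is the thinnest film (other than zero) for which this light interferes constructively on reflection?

104 nm

At the upper boundary (n = 1.551 to n = 1.587) the reflected ray undergoes a half-wave phase shift.
Ray reflecting at the bottom interface goes from n = 1.587 toward n = 1.5: no phase shift.
Net: one phase inversion between the two reflected rays.
For strong reflection here: 2 n t = (m + ½) λ.
Minimum at m = 0: t = λ / (4 n) = 660 / (4 × 1.587) = 104 nm.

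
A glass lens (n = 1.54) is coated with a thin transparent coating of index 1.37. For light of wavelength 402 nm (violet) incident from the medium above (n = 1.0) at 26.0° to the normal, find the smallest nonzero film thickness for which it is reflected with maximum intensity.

155 nm

Ray reflecting at the top interface goes from n = 1.0 toward n = 1.37: a half-wave phase shift.
Bottom surface (1.37 → 1.54): reflection off a higher-index medium gives a half-wave phase shift.
The two reflections carry the same phase change, so no net offset.
So the condition for constructive reflection is 2 n t cos θ_r = m λ.
Snell's law: 1.0 sin 26.0° = 1.37 sin θ_r → sin θ_r = 0.320, cos θ_r = 0.947.
Minimum nonzero at m = 1: t = λ / (2 n cos θ_r) = 402 / (2 × 1.37 × 0.947) = 155 nm.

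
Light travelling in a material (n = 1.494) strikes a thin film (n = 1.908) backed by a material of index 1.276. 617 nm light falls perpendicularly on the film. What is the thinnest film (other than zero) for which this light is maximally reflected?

At the upper boundary (n = 1.494 to n = 1.908) the reflected ray undergoes a half-wave phase shift.
At the lower boundary (n = 1.908 to n = 1.276) the reflected ray undergoes no phase shift.
Exactly one π shift → a net half-wave offset.
With one net inversion, constructive interference in reflection requires 2 n t = (m + ½) λ.
Minimum at m = 0: t = λ / (4 n) = 617 / (4 × 1.908) = 80.8 nm.

80.8 nm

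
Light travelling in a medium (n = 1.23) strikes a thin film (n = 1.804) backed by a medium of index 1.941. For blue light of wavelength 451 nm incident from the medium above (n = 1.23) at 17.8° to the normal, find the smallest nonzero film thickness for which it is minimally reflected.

Ray reflecting at the top interface goes from n = 1.23 toward n = 1.804: a half-wave phase shift.
At the lower boundary (n = 1.804 to n = 1.941) the reflected ray undergoes a half-wave phase shift.
The two reflections carry the same phase change, so no net offset.
So the condition for destructive reflection is 2 n t cos θ_r = (m + ½) λ.
Snell's law: 1.23 sin 17.8° = 1.804 sin θ_r → sin θ_r = 0.208, cos θ_r = 0.978.
Minimum at m = 0: t = λ / (4 n cos θ_r) = 451 / (4 × 1.804 × 0.978) = 63.9 nm.

63.9 nm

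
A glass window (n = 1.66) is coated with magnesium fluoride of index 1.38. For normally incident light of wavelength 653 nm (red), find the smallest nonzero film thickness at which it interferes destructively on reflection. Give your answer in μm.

Top surface (1.0 → 1.38): reflection off a higher-index medium gives a half-wave phase shift.
Ray reflecting at the bottom interface goes from n = 1.38 toward n = 1.66: a half-wave phase shift.
Zero or two π shifts → no net half-wave offset.
For weak reflection here: 2 n t = (m + ½) λ.
Minimum at m = 0: t = λ / (4 n) = 653 / (4 × 1.38) = 118 nm.

0.118 μm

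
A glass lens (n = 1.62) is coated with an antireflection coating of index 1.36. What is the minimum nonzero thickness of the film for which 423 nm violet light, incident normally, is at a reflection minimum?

77.8 nm

Ray reflecting at the top interface goes from n = 1.0 toward n = 1.36: a half-wave phase shift.
Bottom surface (1.36 → 1.62): reflection off a higher-index medium gives a half-wave phase shift.
Zero or two π shifts → no net half-wave offset.
So the condition for destructive reflection is 2 n t = (m + ½) λ.
Minimum at m = 0: t = λ / (4 n) = 423 / (4 × 1.36) = 77.8 nm.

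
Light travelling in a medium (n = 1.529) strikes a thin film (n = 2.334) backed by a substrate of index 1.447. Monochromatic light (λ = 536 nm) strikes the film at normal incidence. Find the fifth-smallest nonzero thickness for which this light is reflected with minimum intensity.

At the upper boundary (n = 1.529 to n = 2.334) the reflected ray undergoes a half-wave phase shift.
Ray reflecting at the bottom interface goes from n = 2.334 toward n = 1.447: no phase shift.
Net: one phase inversion between the two reflected rays.
So the condition for destructive reflection is 2 n t = m λ.
The fifth-smallest nonzero thickness corresponds to m = 5: t = m λ / (2 n) = 5.00 × 536 / (2 × 2.334) = 574 nm.

574 nm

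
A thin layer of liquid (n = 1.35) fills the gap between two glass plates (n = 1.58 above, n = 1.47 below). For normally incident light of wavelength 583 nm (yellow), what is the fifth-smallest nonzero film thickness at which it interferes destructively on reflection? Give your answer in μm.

Top surface (1.58 → 1.35): reflection off a lower-index medium gives no phase shift.
Bottom surface (1.35 → 1.47): reflection off a higher-index medium gives a half-wave phase shift.
Net: one phase inversion between the two reflected rays.
So the condition for destructive reflection is 2 n t = m λ.
The fifth-smallest nonzero thickness corresponds to m = 5: t = m λ / (2 n) = 5.00 × 583 / (2 × 1.35) = 1080 nm.

1.08 μm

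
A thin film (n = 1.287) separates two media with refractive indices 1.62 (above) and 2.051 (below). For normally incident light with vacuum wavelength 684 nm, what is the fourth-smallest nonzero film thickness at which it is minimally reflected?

Ray reflecting at the top interface goes from n = 1.62 toward n = 1.287: no phase shift.
Ray reflecting at the bottom interface goes from n = 1.287 toward n = 2.051: a half-wave phase shift.
Net: one phase inversion between the two reflected rays.
For weak reflection here: 2 n t = m λ.
The fourth-smallest nonzero thickness corresponds to m = 4: t = m λ / (2 n) = 4.00 × 684 / (2 × 1.287) = 1063 nm.

1063 nm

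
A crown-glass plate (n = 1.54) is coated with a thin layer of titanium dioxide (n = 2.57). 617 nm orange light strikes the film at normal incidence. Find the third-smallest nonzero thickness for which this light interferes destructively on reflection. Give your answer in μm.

0.360 μm

Ray reflecting at the top interface goes from n = 1.0 toward n = 2.57: a half-wave phase shift.
Bottom surface (2.57 → 1.54): reflection off a lower-index medium gives no phase shift.
The two reflections differ by half a wavelength.
For dark reflection here: 2 n t = m λ.
The third-smallest nonzero thickness corresponds to m = 3: t = m λ / (2 n) = 3.00 × 617 / (2 × 2.57) = 360 nm.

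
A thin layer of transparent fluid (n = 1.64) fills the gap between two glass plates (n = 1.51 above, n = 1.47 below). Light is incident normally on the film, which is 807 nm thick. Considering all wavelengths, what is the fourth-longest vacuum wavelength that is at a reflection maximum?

756 nm

Ray reflecting at the top interface goes from n = 1.51 toward n = 1.64: a half-wave phase shift.
Bottom surface (1.64 → 1.47): reflection off a lower-index medium gives no phase shift.
Net: one phase inversion between the two reflected rays.
So the condition for constructive reflection is 2 n t = (m + ½) λ.
λ = 2 n t / (m + ½). The fourth-longest wavelength is m = 3: λ = 2 × 1.64 × 807 / 3.50 = 756 nm.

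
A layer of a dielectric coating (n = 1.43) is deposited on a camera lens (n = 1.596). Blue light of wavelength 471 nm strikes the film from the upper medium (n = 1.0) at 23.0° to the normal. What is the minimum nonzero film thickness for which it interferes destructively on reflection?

85.6 nm

At the upper boundary (n = 1.0 to n = 1.43) the reflected ray undergoes a half-wave phase shift.
Bottom surface (1.43 → 1.596): reflection off a higher-index medium gives a half-wave phase shift.
Zero or two π shifts → no net half-wave offset.
With no net inversion, destructive interference in reflection requires 2 n t cos θ_r = (m + ½) λ.
Snell's law: 1.0 sin 23.0° = 1.43 sin θ_r → sin θ_r = 0.273, cos θ_r = 0.962.
Minimum at m = 0: t = λ / (4 n cos θ_r) = 471 / (4 × 1.43 × 0.962) = 85.6 nm.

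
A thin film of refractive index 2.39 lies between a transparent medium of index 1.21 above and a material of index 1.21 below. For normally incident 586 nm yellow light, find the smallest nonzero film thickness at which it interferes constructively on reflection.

61.3 nm

Ray reflecting at the top interface goes from n = 1.21 toward n = 2.39: a half-wave phase shift.
Ray reflecting at the bottom interface goes from n = 2.39 toward n = 1.21: no phase shift.
The two reflections differ by half a wavelength.
So the condition for constructive reflection is 2 n t = (m + ½) λ.
Minimum at m = 0: t = λ / (4 n) = 586 / (4 × 2.39) = 61.3 nm.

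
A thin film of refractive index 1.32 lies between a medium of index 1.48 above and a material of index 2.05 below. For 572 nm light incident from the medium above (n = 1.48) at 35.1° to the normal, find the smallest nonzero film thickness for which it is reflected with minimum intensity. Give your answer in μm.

0.283 μm

At the upper boundary (n = 1.48 to n = 1.32) the reflected ray undergoes no phase shift.
Ray reflecting at the bottom interface goes from n = 1.32 toward n = 2.05: a half-wave phase shift.
Net: one phase inversion between the two reflected rays.
So the condition for destructive reflection is 2 n t cos θ_r = m λ.
Snell's law: 1.48 sin 35.1° = 1.32 sin θ_r → sin θ_r = 0.645, cos θ_r = 0.764.
Minimum nonzero at m = 1: t = λ / (2 n cos θ_r) = 572 / (2 × 1.32 × 0.764) = 283 nm.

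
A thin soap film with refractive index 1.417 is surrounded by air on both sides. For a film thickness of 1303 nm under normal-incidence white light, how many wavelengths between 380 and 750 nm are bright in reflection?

At the upper boundary (n = 1.0 to n = 1.417) the reflected ray undergoes a half-wave phase shift.
At the lower boundary (n = 1.417 to n = 1.0) the reflected ray undergoes no phase shift.
Net: one phase inversion between the two reflected rays.
For bright reflection here: 2 n t = (m + ½) λ.
λ = 2 n t / (m + ½) = 3693 / (m + ½) nm.
m=4: 821 nm (IR); m=5: 671 nm (visible); m=6: 568 nm (visible); m=7: 492 nm (visible); m=8: 434 nm (visible); m=9: 389 nm (visible); m=10: 352 nm (UV).

5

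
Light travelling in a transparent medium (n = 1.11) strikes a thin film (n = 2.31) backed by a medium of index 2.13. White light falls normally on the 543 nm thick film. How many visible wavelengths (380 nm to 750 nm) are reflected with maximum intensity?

4

Top surface (1.11 → 2.31): reflection off a higher-index medium gives a half-wave phase shift.
At the lower boundary (n = 2.31 to n = 2.13) the reflected ray undergoes no phase shift.
Net: one phase inversion between the two reflected rays.
With one net inversion, constructive interference in reflection requires 2 n t = (m + ½) λ.
λ = 2 n t / (m + ½) = 2509 / (m + ½) nm.
m=2: 1003 nm (IR); m=3: 717 nm (visible); m=4: 557 nm (visible); m=5: 456 nm (visible); m=6: 386 nm (visible); m=7: 334 nm (UV).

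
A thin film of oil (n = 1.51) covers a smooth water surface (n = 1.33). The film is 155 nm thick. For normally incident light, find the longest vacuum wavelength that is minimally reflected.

Ray reflecting at the top interface goes from n = 1.0 toward n = 1.51: a half-wave phase shift.
Bottom surface (1.51 → 1.33): reflection off a lower-index medium gives no phase shift.
Exactly one π shift → a net half-wave offset.
So the condition for destructive reflection is 2 n t = m λ.
λ = 2 n t / m. The longest wavelength is m = 1: λ = 2 × 1.51 × 155 / 1.00 = 468 nm.

468 nm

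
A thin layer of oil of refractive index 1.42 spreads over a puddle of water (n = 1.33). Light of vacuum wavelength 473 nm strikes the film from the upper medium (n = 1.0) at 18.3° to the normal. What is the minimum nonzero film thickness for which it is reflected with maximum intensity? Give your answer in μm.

0.0854 μm

At the upper boundary (n = 1.0 to n = 1.42) the reflected ray undergoes a half-wave phase shift.
Ray reflecting at the bottom interface goes from n = 1.42 toward n = 1.33: no phase shift.
Exactly one π shift → a net half-wave offset.
So the condition for constructive reflection is 2 n t cos θ_r = (m + ½) λ.
Snell's law: 1.0 sin 18.3° = 1.42 sin θ_r → sin θ_r = 0.221, cos θ_r = 0.975.
Minimum at m = 0: t = λ / (4 n cos θ_r) = 473 / (4 × 1.42 × 0.975) = 85.4 nm.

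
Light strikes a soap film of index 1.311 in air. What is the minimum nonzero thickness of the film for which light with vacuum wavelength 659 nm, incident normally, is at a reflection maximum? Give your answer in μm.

0.126 μm

At the upper boundary (n = 1.0 to n = 1.311) the reflected ray undergoes a half-wave phase shift.
At the lower boundary (n = 1.311 to n = 1.0) the reflected ray undergoes no phase shift.
The two reflections differ by half a wavelength.
With one net inversion, constructive interference in reflection requires 2 n t = (m + ½) λ.
Minimum at m = 0: t = λ / (4 n) = 659 / (4 × 1.311) = 126 nm.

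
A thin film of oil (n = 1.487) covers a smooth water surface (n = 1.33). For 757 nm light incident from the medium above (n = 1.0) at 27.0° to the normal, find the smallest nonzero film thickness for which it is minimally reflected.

267 nm

Top surface (1.0 → 1.487): reflection off a higher-index medium gives a half-wave phase shift.
Bottom surface (1.487 → 1.33): reflection off a lower-index medium gives no phase shift.
Net: one phase inversion between the two reflected rays.
So the condition for destructive reflection is 2 n t cos θ_r = m λ.
Snell's law: 1.0 sin 27.0° = 1.487 sin θ_r → sin θ_r = 0.305, cos θ_r = 0.952.
Minimum nonzero at m = 1: t = λ / (2 n cos θ_r) = 757 / (2 × 1.487 × 0.952) = 267 nm.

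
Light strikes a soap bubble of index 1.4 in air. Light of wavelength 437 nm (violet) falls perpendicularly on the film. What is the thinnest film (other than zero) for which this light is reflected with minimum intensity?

Ray reflecting at the top interface goes from n = 1.0 toward n = 1.4: a half-wave phase shift.
Bottom surface (1.4 → 1.0): reflection off a lower-index medium gives no phase shift.
Net: one phase inversion between the two reflected rays.
For minimum reflection here: 2 n t = m λ.
Minimum nonzero at m = 1: t = λ / (2 n) = 437 / (2 × 1.4) = 156 nm.

156 nm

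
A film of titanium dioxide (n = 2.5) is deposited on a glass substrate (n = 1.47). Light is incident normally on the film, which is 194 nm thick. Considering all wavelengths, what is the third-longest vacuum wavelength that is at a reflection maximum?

388 nm

At the upper boundary (n = 1.0 to n = 2.5) the reflected ray undergoes a half-wave phase shift.
Ray reflecting at the bottom interface goes from n = 2.5 toward n = 1.47: no phase shift.
Net: one phase inversion between the two reflected rays.
So the condition for constructive reflection is 2 n t = (m + ½) λ.
λ = 2 n t / (m + ½). The third-longest wavelength is m = 2: λ = 2 × 2.5 × 194 / 2.50 = 388 nm.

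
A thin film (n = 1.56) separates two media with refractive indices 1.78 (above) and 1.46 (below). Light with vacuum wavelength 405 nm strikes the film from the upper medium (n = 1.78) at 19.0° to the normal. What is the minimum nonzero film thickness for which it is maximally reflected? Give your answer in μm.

0.140 μm

Top surface (1.78 → 1.56): reflection off a lower-index medium gives no phase shift.
Bottom surface (1.56 → 1.46): reflection off a lower-index medium gives no phase shift.
Zero or two π shifts → no net half-wave offset.
So the condition for constructive reflection is 2 n t cos θ_r = m λ.
Snell's law: 1.78 sin 19.0° = 1.56 sin θ_r → sin θ_r = 0.371, cos θ_r = 0.928.
Minimum nonzero at m = 1: t = λ / (2 n cos θ_r) = 405 / (2 × 1.56 × 0.928) = 140 nm.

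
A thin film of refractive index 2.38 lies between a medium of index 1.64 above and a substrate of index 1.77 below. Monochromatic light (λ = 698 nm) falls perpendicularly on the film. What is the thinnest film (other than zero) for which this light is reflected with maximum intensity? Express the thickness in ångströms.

At the upper boundary (n = 1.64 to n = 2.38) the reflected ray undergoes a half-wave phase shift.
Ray reflecting at the bottom interface goes from n = 2.38 toward n = 1.77: no phase shift.
Net: one phase inversion between the two reflected rays.
So the condition for constructive reflection is 2 n t = (m + ½) λ.
Minimum at m = 0: t = λ / (4 n) = 698 / (4 × 2.38) = 73.3 nm.

733 Å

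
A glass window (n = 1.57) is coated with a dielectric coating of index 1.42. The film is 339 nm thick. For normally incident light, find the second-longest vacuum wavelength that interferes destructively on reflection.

Ray reflecting at the top interface goes from n = 1.0 toward n = 1.42: a half-wave phase shift.
Bottom surface (1.42 → 1.57): reflection off a higher-index medium gives a half-wave phase shift.
Net: no relative phase inversion (both shifts match).
With no net inversion, destructive interference in reflection requires 2 n t = (m + ½) λ.
λ = 2 n t / (m + ½). The second-longest wavelength is m = 1: λ = 2 × 1.42 × 339 / 1.50 = 642 nm.

642 nm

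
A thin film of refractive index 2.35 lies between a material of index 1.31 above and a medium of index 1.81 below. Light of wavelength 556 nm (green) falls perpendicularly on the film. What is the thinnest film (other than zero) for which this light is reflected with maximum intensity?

59.1 nm

Ray reflecting at the top interface goes from n = 1.31 toward n = 2.35: a half-wave phase shift.
At the lower boundary (n = 2.35 to n = 1.81) the reflected ray undergoes no phase shift.
Exactly one π shift → a net half-wave offset.
With one net inversion, constructive interference in reflection requires 2 n t = (m + ½) λ.
Minimum at m = 0: t = λ / (4 n) = 556 / (4 × 2.35) = 59.1 nm.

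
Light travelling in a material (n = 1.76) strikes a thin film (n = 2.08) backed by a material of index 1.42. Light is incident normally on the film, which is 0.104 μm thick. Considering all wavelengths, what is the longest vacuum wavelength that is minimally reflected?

At the upper boundary (n = 1.76 to n = 2.08) the reflected ray undergoes a half-wave phase shift.
Bottom surface (2.08 → 1.42): reflection off a lower-index medium gives no phase shift.
The two reflections differ by half a wavelength.
For dark reflection here: 2 n t = m λ.
λ = 2 n t / m. The longest wavelength is m = 1: λ = 2 × 2.08 × 104 / 1.00 = 433 nm.

433 nm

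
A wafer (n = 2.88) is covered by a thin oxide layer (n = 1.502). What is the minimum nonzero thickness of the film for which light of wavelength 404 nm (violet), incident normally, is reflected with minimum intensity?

67.2 nm

Ray reflecting at the top interface goes from n = 1.0 toward n = 1.502: a half-wave phase shift.
Ray reflecting at the bottom interface goes from n = 1.502 toward n = 2.88: a half-wave phase shift.
Zero or two π shifts → no net half-wave offset.
For dark reflection here: 2 n t = (m + ½) λ.
Minimum at m = 0: t = λ / (4 n) = 404 / (4 × 1.502) = 67.2 nm.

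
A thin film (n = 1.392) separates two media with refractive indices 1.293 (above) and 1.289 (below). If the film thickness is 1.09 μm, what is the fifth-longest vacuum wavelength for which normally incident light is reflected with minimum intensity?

At the upper boundary (n = 1.293 to n = 1.392) the reflected ray undergoes a half-wave phase shift.
At the lower boundary (n = 1.392 to n = 1.289) the reflected ray undergoes no phase shift.
Exactly one π shift → a net half-wave offset.
With one net inversion, destructive interference in reflection requires 2 n t = m λ.
λ = 2 n t / m. The fifth-longest wavelength is m = 5: λ = 2 × 1.392 × 1090 / 5.00 = 607 nm.

607 nm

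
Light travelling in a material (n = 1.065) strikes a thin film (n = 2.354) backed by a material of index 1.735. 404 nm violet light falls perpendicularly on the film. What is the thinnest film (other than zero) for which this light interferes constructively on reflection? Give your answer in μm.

Top surface (1.065 → 2.354): reflection off a higher-index medium gives a half-wave phase shift.
Bottom surface (2.354 → 1.735): reflection off a lower-index medium gives no phase shift.
The two reflections differ by half a wavelength.
So the condition for constructive reflection is 2 n t = (m + ½) λ.
Minimum at m = 0: t = λ / (4 n) = 404 / (4 × 2.354) = 42.9 nm.

0.0429 μm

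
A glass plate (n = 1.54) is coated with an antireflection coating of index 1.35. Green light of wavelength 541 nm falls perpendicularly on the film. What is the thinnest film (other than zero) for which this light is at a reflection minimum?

At the upper boundary (n = 1.0 to n = 1.35) the reflected ray undergoes a half-wave phase shift.
Ray reflecting at the bottom interface goes from n = 1.35 toward n = 1.54: a half-wave phase shift.
Net: no relative phase inversion (both shifts match).
For weak reflection here: 2 n t = (m + ½) λ.
Minimum at m = 0: t = λ / (4 n) = 541 / (4 × 1.35) = 100 nm.

100 nm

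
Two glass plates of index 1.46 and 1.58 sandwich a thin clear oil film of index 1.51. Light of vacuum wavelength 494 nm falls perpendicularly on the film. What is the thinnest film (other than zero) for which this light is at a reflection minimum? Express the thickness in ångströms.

At the upper boundary (n = 1.46 to n = 1.51) the reflected ray undergoes a half-wave phase shift.
At the lower boundary (n = 1.51 to n = 1.58) the reflected ray undergoes a half-wave phase shift.
Net: no relative phase inversion (both shifts match).
So the condition for destructive reflection is 2 n t = (m + ½) λ.
Minimum at m = 0: t = λ / (4 n) = 494 / (4 × 1.51) = 81.8 nm.

818 Å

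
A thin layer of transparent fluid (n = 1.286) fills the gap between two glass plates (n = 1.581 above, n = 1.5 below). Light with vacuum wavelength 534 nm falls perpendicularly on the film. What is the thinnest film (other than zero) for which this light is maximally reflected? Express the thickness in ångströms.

At the upper boundary (n = 1.581 to n = 1.286) the reflected ray undergoes no phase shift.
Ray reflecting at the bottom interface goes from n = 1.286 toward n = 1.5: a half-wave phase shift.
The two reflections differ by half a wavelength.
So the condition for constructive reflection is 2 n t = (m + ½) λ.
Minimum at m = 0: t = λ / (4 n) = 534 / (4 × 1.286) = 104 nm.

1038 Å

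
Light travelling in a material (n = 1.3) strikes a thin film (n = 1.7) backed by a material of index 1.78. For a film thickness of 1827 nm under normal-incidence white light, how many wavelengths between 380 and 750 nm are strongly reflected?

At the upper boundary (n = 1.3 to n = 1.7) the reflected ray undergoes a half-wave phase shift.
Bottom surface (1.7 → 1.78): reflection off a higher-index medium gives a half-wave phase shift.
Net: no relative phase inversion (both shifts match).
With no net inversion, constructive interference in reflection requires 2 n t = m λ.
λ = 2 n t / m = 6212 / m nm.
m=8: 776 nm (IR); m=9: 690 nm (visible); m=10: 621 nm (visible); m=11: 565 nm (visible); m=12: 518 nm (visible); m=13: 478 nm (visible); m=14: 444 nm (visible); m=15: 414 nm (visible); m=16: 388 nm (visible); m=17: 365 nm (UV).

8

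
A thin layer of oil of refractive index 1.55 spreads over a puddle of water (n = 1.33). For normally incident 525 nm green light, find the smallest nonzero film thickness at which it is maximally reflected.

84.7 nm

At the upper boundary (n = 1.0 to n = 1.55) the reflected ray undergoes a half-wave phase shift.
At the lower boundary (n = 1.55 to n = 1.33) the reflected ray undergoes no phase shift.
Exactly one π shift → a net half-wave offset.
With one net inversion, constructive interference in reflection requires 2 n t = (m + ½) λ.
Minimum at m = 0: t = λ / (4 n) = 525 / (4 × 1.55) = 84.7 nm.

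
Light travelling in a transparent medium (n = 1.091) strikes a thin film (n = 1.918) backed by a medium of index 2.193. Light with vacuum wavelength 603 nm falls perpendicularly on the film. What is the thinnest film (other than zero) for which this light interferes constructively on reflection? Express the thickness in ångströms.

Ray reflecting at the top interface goes from n = 1.091 toward n = 1.918: a half-wave phase shift.
Bottom surface (1.918 → 2.193): reflection off a higher-index medium gives a half-wave phase shift.
Net: no relative phase inversion (both shifts match).
So the condition for constructive reflection is 2 n t = m λ.
Minimum nonzero at m = 1: t = λ / (2 n) = 603 / (2 × 1.918) = 157 nm.

1572 Å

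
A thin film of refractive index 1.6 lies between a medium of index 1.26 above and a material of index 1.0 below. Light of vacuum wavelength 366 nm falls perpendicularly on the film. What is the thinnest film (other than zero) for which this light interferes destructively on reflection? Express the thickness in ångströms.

Top surface (1.26 → 1.6): reflection off a higher-index medium gives a half-wave phase shift.
Bottom surface (1.6 → 1.0): reflection off a lower-index medium gives no phase shift.
Net: one phase inversion between the two reflected rays.
So the condition for destructive reflection is 2 n t = m λ.
Minimum nonzero at m = 1: t = λ / (2 n) = 366 / (2 × 1.6) = 114 nm.

1144 Å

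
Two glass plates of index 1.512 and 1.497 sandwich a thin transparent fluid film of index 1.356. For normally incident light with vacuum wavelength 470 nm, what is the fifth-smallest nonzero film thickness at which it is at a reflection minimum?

At the upper boundary (n = 1.512 to n = 1.356) the reflected ray undergoes no phase shift.
Ray reflecting at the bottom interface goes from n = 1.356 toward n = 1.497: a half-wave phase shift.
The two reflections differ by half a wavelength.
For weak reflection here: 2 n t = m λ.
The fifth-smallest nonzero thickness corresponds to m = 5: t = m λ / (2 n) = 5.00 × 470 / (2 × 1.356) = 867 nm.

867 nm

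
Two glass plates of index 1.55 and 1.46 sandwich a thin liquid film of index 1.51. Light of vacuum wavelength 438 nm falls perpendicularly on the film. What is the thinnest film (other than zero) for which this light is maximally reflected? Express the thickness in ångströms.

Top surface (1.55 → 1.51): reflection off a lower-index medium gives no phase shift.
Bottom surface (1.51 → 1.46): reflection off a lower-index medium gives no phase shift.
The two reflections carry the same phase change, so no net offset.
With no net inversion, constructive interference in reflection requires 2 n t = m λ.
Minimum nonzero at m = 1: t = λ / (2 n) = 438 / (2 × 1.51) = 145 nm.

1450 Å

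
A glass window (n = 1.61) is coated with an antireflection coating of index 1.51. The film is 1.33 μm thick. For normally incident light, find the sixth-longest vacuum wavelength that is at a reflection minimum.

Ray reflecting at the top interface goes from n = 1.0 toward n = 1.51: a half-wave phase shift.
Bottom surface (1.51 → 1.61): reflection off a higher-index medium gives a half-wave phase shift.
Net: no relative phase inversion (both shifts match).
For minimum reflection here: 2 n t = (m + ½) λ.
λ = 2 n t / (m + ½). The sixth-longest wavelength is m = 5: λ = 2 × 1.51 × 1330 / 5.50 = 730 nm.

730 nm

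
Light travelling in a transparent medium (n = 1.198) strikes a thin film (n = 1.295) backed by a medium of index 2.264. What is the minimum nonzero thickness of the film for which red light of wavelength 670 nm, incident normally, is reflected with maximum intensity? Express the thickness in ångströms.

At the upper boundary (n = 1.198 to n = 1.295) the reflected ray undergoes a half-wave phase shift.
At the lower boundary (n = 1.295 to n = 2.264) the reflected ray undergoes a half-wave phase shift.
Zero or two π shifts → no net half-wave offset.
For strong reflection here: 2 n t = m λ.
Minimum nonzero at m = 1: t = λ / (2 n) = 670 / (2 × 1.295) = 259 nm.

2587 Å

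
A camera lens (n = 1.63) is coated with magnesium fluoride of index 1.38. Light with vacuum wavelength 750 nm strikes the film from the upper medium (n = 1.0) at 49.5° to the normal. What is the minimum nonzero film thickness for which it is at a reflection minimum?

Ray reflecting at the top interface goes from n = 1.0 toward n = 1.38: a half-wave phase shift.
Bottom surface (1.38 → 1.63): reflection off a higher-index medium gives a half-wave phase shift.
Zero or two π shifts → no net half-wave offset.
So the condition for destructive reflection is 2 n t cos θ_r = (m + ½) λ.
Snell's law: 1.0 sin 49.5° = 1.38 sin θ_r → sin θ_r = 0.551, cos θ_r = 0.834.
Minimum at m = 0: t = λ / (4 n cos θ_r) = 750 / (4 × 1.38 × 0.834) = 163 nm.

163 nm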